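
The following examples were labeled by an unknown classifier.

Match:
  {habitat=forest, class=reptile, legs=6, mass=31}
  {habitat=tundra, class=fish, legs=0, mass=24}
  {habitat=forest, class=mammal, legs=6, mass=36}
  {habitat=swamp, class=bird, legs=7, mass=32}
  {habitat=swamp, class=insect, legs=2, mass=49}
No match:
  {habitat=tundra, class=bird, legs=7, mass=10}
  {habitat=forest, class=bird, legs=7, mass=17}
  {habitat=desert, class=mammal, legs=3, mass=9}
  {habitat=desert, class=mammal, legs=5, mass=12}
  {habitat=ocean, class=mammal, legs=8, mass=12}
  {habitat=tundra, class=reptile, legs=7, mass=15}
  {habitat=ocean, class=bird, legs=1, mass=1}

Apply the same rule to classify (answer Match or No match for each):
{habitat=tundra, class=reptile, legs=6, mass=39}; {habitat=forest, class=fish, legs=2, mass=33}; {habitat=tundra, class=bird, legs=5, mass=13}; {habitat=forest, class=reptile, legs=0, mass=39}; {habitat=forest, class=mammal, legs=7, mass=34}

Match, Match, No match, Match, Match

The simplest hypothesis consistent with all the labels is: mass ≥ 24.
{habitat=tundra, class=reptile, legs=6, mass=39}: Match (mass = 39).
{habitat=forest, class=fish, legs=2, mass=33}: Match (mass = 33).
{habitat=tundra, class=bird, legs=5, mass=13}: No match (mass = 13).
{habitat=forest, class=reptile, legs=0, mass=39}: Match (mass = 39).
{habitat=forest, class=mammal, legs=7, mass=34}: Match (mass = 34).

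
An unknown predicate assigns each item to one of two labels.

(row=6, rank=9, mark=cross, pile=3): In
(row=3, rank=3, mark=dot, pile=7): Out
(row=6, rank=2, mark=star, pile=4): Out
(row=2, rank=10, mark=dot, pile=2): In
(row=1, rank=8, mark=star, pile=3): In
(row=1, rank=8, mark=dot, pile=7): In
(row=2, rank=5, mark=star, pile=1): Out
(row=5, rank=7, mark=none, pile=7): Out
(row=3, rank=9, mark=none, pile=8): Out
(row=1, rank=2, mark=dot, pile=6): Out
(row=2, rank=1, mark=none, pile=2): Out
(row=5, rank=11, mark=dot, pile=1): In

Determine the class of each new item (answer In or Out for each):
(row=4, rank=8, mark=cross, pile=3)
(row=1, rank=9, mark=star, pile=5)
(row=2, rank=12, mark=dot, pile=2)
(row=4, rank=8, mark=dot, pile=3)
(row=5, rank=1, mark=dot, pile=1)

Rule: rank ≥ 8 AND pile ≤ 7. This holds for each 'In' example and fails for each 'Out' one.

In, In, In, In, Out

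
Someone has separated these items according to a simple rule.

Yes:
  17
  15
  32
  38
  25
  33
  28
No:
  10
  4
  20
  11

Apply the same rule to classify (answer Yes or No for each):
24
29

Yes, Yes

All 'Yes' examples share one property — digit sum ≥ 5 — and every 'No' example lacks it.
24: digit sum 2+4 = 6 — matches, so Yes.
29: digit sum 2+9 = 11 — matches, so Yes.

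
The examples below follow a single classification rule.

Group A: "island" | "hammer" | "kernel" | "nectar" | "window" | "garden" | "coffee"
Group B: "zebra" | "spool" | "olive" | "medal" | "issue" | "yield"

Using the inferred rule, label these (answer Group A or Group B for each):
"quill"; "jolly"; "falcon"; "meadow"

Group B, Group B, Group A, Group A

Every 'Group A' example satisfies: even length. None of the 'Group B' examples do.
"quill": length 5, does not fit → Group B. "jolly": length 5, does not fit → Group B. "falcon": length 6, qualifies → Group A. "meadow": length 6, qualifies → Group A.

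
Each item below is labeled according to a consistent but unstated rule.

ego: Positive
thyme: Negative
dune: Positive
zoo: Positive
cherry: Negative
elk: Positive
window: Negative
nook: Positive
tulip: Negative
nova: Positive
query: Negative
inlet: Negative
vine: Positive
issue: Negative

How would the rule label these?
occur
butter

Negative, Negative

All 'Positive' examples share one property — length ≤ 4 — and every 'Negative' example lacks it.
Negative: occur, since length 5.
Negative: butter, since length 6.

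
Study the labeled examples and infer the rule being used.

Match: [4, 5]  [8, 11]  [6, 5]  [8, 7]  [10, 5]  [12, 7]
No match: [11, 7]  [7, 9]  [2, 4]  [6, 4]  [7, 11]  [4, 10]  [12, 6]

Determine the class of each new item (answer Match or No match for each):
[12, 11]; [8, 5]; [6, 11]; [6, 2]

Match, Match, Match, No match

'Match' ⟺ sum is odd.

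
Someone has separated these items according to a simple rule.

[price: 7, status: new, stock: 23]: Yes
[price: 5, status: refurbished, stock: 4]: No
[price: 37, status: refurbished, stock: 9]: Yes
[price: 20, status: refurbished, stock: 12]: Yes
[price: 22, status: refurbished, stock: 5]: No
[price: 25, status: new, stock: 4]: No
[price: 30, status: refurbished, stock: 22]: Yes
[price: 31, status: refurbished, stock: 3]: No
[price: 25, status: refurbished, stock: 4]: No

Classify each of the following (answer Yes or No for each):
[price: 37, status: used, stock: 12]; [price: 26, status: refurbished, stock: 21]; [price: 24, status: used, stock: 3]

The distinguishing property — stock ≥ 9 — holds for all the 'Yes' cases and none of the 'No' cases.
[price: 37, status: used, stock: 12] → stock = 12 → Yes.
[price: 26, status: refurbished, stock: 21] → stock = 21 → Yes.
[price: 24, status: used, stock: 3] → stock = 3 → No.

Yes, Yes, No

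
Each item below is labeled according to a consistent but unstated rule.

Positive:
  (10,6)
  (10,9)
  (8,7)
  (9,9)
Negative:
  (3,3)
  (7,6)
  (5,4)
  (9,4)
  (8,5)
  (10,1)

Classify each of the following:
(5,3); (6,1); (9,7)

Negative, Negative, Positive

The pattern is that an item is 'Positive' exactly when: sum ≥ 15.
(5,3) — 5+3 = 8, hence Negative. (6,1) — 6+1 = 7, hence Negative. (9,7) — 9+7 = 16, hence Positive.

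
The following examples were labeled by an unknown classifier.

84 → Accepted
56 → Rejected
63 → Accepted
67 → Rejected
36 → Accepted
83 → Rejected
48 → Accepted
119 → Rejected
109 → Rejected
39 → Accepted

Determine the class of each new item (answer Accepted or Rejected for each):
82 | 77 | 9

Looking at the examples, the only property every 'Accepted' case has and every 'Rejected' case lacks is: multiple of 3.
82: 82 = 3·27 + 1, does not satisfy this → Rejected. 77: 77 = 3·25 + 2, does not satisfy this → Rejected. 9: 9 = 3·3, fits → Accepted.

Rejected, Rejected, Accepted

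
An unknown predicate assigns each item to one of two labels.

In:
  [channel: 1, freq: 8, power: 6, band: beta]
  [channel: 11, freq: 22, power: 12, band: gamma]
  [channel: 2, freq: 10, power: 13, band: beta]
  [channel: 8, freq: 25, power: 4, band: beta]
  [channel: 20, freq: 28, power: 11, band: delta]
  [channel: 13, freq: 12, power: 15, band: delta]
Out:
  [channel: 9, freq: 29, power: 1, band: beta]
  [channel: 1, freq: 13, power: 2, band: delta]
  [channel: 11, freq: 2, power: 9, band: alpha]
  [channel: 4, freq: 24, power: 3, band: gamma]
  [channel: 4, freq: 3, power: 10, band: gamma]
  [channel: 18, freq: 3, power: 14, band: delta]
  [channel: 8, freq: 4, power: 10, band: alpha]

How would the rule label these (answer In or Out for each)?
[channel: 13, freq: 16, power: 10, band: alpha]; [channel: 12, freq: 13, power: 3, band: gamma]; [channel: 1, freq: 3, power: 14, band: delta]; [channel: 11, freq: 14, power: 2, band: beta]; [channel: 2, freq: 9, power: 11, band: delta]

One predicate separates the groups cleanly: freq ≥ 8 AND power ≥ 4.
[channel: 13, freq: 16, power: 10, band: alpha]: freq = 16, power = 10 — fits, so In. [channel: 12, freq: 13, power: 3, band: gamma]: freq = 13, power = 3 — doesn't match, so Out. [channel: 1, freq: 3, power: 14, band: delta]: freq = 3, power = 14 — doesn't match, so Out. [channel: 11, freq: 14, power: 2, band: beta]: freq = 14, power = 2 — doesn't match, so Out. [channel: 2, freq: 9, power: 11, band: delta]: freq = 9, power = 11 — fits, so In.

In, Out, Out, Out, In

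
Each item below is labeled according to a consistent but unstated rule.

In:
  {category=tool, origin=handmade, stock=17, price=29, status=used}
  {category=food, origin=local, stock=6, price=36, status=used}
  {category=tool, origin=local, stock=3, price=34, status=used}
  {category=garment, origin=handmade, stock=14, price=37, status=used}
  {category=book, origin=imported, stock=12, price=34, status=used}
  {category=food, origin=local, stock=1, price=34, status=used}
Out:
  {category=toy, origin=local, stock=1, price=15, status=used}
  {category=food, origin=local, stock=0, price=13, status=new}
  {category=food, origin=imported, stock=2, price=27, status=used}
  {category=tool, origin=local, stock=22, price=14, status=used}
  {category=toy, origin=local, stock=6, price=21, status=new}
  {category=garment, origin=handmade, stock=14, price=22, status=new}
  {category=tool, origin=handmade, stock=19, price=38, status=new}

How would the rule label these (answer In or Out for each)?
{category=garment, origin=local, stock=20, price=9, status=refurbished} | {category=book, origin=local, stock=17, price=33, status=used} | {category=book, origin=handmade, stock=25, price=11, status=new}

All 'In' examples share one property — status is used AND price ≥ 29 — and every 'Out' example lacks it.
{category=garment, origin=local, stock=20, price=9, status=refurbished} — status is refurbished, price = 9, hence Out.
{category=book, origin=local, stock=17, price=33, status=used} — status is used, price = 33, hence In.
{category=book, origin=handmade, stock=25, price=11, status=new} — status is new, price = 11, hence Out.

Out, In, Out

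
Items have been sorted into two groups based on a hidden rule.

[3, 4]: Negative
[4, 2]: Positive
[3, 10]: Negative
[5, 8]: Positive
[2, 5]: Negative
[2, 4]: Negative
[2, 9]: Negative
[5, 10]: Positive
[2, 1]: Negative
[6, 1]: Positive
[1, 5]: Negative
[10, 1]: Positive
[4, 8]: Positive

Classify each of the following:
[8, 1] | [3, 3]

Positive, Negative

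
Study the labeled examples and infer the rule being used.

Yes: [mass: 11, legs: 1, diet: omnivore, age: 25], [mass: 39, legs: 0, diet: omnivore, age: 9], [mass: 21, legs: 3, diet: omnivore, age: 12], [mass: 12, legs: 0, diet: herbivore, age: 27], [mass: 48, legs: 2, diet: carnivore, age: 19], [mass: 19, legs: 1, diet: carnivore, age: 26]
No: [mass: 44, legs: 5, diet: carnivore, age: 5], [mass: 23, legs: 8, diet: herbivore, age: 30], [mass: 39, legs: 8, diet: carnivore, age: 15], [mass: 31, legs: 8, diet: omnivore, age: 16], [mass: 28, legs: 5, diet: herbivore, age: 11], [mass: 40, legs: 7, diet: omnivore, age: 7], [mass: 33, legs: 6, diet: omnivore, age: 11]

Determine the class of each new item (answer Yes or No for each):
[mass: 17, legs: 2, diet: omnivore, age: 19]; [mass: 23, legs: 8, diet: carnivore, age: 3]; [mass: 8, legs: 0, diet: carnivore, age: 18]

The simplest hypothesis consistent with all the labels is: legs ≤ 3.
[mass: 17, legs: 2, diet: omnivore, age: 19]: legs = 2 — passes, so Yes.
[mass: 23, legs: 8, diet: carnivore, age: 3]: legs = 8 — does not satisfy this, so No.
[mass: 8, legs: 0, diet: carnivore, age: 18]: legs = 0 — passes, so Yes.

Yes, No, Yes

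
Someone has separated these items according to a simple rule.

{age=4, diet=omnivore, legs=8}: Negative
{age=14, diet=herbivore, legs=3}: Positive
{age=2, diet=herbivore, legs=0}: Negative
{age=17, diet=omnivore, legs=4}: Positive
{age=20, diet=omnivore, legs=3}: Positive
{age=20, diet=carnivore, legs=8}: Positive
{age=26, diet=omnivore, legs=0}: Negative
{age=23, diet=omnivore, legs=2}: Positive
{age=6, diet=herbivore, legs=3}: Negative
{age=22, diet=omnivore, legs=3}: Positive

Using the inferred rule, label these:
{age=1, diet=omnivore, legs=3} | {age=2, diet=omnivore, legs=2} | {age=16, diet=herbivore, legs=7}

Negative, Negative, Positive

The simplest hypothesis consistent with all the labels is: age ≥ 14 AND age ≤ 23.
Negative: {age=1, diet=omnivore, legs=3}, since age = 1. Negative: {age=2, diet=omnivore, legs=2}, since age = 2. Positive: {age=16, diet=herbivore, legs=7}, since age = 16.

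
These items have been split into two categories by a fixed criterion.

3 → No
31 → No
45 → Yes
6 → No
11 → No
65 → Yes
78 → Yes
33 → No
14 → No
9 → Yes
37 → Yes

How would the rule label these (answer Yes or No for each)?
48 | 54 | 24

The pattern is that an item is 'Yes' exactly when: digit sum ≥ 7.
48: digit sum 4+8 = 12 — checks out, so Yes. 54: digit sum 5+4 = 9 — checks out, so Yes. 24: digit sum 2+4 = 6 — lacks this property, so No.

Yes, Yes, No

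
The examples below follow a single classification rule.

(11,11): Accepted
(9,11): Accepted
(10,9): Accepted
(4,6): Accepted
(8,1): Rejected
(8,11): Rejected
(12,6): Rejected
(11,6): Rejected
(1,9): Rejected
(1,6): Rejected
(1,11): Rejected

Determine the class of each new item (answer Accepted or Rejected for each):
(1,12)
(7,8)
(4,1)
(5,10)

The simplest hypothesis consistent with all the labels is: |first − second| ≤ 2.
(1,12) — |1−12| = 11, hence Rejected.
(7,8) — |7−8| = 1, hence Accepted.
(4,1) — |4−1| = 3, hence Rejected.
(5,10) — |5−10| = 5, hence Rejected.

Rejected, Accepted, Rejected, Rejected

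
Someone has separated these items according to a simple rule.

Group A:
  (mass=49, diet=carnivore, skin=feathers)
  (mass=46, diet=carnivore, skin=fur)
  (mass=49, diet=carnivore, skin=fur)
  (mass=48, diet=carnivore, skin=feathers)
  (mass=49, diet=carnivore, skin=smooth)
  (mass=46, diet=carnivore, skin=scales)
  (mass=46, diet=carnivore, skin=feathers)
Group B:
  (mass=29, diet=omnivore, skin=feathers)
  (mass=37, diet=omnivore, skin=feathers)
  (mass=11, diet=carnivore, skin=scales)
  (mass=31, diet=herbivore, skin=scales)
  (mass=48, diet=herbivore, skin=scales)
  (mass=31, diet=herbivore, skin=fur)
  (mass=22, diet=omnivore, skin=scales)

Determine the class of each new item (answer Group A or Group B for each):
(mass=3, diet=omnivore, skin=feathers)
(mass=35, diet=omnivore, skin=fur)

The common property of the 'Group A' items is: diet is carnivore AND mass ≥ 22. No 'Group B' item has it.
Group B: (mass=3, diet=omnivore, skin=feathers), since diet is omnivore, mass = 3.
Group B: (mass=35, diet=omnivore, skin=fur), since diet is omnivore, mass = 35.

Group B, Group B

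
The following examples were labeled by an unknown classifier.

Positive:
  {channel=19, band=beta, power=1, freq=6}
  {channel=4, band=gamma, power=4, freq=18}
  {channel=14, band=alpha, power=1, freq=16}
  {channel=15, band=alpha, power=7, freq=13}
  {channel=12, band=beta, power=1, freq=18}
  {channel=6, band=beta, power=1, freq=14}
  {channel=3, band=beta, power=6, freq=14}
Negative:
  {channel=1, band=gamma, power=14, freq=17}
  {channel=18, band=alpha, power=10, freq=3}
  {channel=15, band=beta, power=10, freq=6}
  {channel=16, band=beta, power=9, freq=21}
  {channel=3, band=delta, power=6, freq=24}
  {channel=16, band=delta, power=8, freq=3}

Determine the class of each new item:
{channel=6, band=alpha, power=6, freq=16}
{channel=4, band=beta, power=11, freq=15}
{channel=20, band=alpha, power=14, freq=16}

A rule that fits every label: power ≤ 7 AND freq ≤ 18 — true of each 'Positive' example, false of each 'Negative' one.
{channel=6, band=alpha, power=6, freq=16} → power = 6, freq = 16 → Positive. {channel=4, band=beta, power=11, freq=15} → power = 11, freq = 15 → Negative. {channel=20, band=alpha, power=14, freq=16} → power = 14, freq = 16 → Negative.

Positive, Negative, Negative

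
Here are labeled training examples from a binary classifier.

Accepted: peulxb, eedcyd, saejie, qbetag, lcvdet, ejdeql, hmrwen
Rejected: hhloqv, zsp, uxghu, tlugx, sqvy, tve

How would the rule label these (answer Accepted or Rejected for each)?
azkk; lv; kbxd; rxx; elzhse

Rejected, Rejected, Rejected, Rejected, Accepted

Every 'Accepted' example satisfies: even length AND contains 'e'. None of the 'Rejected' examples do.
azkk — length 4, no 'e', hence Rejected.
lv — length 2, no 'e', hence Rejected.
kbxd — length 4, no 'e', hence Rejected.
rxx — length 3, no 'e', hence Rejected.
elzhse — length 6, has 'e', hence Accepted.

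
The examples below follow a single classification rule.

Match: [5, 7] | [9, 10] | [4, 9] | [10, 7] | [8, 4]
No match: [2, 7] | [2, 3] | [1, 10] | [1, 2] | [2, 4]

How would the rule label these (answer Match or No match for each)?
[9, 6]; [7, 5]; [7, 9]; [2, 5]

The pattern is that an item is 'Match' exactly when: sum ≥ 12.

Match, Match, Match, No match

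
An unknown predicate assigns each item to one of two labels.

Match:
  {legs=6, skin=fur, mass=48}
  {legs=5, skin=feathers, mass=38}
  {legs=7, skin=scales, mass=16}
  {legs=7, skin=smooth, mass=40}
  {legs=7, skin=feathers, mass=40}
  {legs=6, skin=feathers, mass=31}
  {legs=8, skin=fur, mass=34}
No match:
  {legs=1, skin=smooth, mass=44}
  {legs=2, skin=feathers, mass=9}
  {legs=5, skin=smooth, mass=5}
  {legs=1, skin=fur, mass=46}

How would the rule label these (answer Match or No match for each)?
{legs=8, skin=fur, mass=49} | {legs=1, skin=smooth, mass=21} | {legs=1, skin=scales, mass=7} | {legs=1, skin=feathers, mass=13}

Match, No match, No match, No match

The simplest hypothesis consistent with all the labels is: legs ≥ 5 AND mass ≥ 9.
{legs=8, skin=fur, mass=49} → legs = 8, mass = 49 → Match.
{legs=1, skin=smooth, mass=21} → legs = 1, mass = 21 → No match.
{legs=1, skin=scales, mass=7} → legs = 1, mass = 7 → No match.
{legs=1, skin=feathers, mass=13} → legs = 1, mass = 13 → No match.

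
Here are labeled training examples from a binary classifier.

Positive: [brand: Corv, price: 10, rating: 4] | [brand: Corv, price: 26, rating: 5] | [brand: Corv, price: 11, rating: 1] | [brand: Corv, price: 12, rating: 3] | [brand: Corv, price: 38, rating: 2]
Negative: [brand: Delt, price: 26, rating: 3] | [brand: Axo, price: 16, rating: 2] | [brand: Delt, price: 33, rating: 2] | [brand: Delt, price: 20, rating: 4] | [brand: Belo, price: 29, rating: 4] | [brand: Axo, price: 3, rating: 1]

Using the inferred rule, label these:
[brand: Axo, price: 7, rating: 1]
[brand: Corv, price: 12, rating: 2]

The distinguishing property — brand is Corv — holds for all the 'Positive' cases and none of the 'Negative' cases.
[brand: Axo, price: 7, rating: 1] → brand is Axo → Negative.
[brand: Corv, price: 12, rating: 2] → brand is Corv → Positive.

Negative, Positive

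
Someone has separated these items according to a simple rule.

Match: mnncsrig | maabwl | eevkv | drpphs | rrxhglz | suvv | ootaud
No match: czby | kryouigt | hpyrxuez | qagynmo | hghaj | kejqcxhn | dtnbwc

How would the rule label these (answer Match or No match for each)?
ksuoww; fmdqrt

Match, No match

One predicate separates the groups cleanly: has a double letter.
ksuoww: 'ww' doubled — satisfies this, so Match. fmdqrt: no doubled letter — lacks this property, so No match.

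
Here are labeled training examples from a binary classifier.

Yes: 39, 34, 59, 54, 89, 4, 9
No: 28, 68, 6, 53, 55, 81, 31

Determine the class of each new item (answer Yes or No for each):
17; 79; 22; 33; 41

Every 'Yes' example satisfies: ≡ 4 (mod 5). None of the 'No' examples do.

No, Yes, No, No, No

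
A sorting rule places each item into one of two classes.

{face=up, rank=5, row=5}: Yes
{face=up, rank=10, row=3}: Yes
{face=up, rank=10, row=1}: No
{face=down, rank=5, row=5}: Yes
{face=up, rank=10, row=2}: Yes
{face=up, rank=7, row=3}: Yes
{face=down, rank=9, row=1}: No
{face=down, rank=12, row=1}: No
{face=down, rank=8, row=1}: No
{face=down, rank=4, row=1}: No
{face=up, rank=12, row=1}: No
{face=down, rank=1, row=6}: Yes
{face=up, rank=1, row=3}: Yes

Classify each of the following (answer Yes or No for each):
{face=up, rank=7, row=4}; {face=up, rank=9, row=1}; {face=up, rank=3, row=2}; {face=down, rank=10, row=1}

The simplest hypothesis consistent with all the labels is: row ≥ 2.

Yes, No, Yes, No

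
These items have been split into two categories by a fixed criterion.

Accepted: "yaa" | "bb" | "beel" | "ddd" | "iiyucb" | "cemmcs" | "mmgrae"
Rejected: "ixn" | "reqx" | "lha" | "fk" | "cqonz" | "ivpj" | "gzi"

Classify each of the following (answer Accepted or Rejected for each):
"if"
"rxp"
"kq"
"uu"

'Accepted' ⟺ has a double letter.
"if": no doubled letter, does not satisfy this → Rejected.
"rxp": no doubled letter, does not satisfy this → Rejected.
"kq": no doubled letter, does not satisfy this → Rejected.
"uu": 'uu' doubled, matches → Accepted.

Rejected, Rejected, Rejected, Accepted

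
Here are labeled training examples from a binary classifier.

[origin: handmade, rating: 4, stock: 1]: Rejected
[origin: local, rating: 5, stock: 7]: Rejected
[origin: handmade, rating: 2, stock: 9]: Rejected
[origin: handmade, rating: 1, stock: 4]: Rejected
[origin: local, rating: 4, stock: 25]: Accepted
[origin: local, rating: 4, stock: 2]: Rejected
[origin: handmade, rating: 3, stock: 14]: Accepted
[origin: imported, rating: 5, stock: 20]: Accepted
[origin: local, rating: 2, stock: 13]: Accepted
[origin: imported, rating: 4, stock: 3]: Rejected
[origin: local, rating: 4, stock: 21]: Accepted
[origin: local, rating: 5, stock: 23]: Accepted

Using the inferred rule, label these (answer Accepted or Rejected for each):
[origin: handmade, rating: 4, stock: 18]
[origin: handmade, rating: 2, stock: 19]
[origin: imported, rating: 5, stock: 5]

The rule appears to be: stock ≥ 13.
Accepted: [origin: handmade, rating: 4, stock: 18], since stock = 18. Accepted: [origin: handmade, rating: 2, stock: 19], since stock = 19. Rejected: [origin: imported, rating: 5, stock: 5], since stock = 5.

Accepted, Accepted, Rejected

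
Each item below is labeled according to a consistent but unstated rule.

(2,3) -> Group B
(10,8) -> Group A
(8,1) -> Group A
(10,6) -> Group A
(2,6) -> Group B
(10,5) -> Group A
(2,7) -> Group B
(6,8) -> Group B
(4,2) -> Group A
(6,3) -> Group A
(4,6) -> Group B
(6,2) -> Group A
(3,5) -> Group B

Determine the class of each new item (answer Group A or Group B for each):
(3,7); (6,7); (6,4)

Group B, Group B, Group A

Rule: first > second. This holds for each 'Group A' example and fails for each 'Group B' one.
Group B: (3,7), since 3 < 7. Group B: (6,7), since 6 < 7. Group A: (6,4), since 6 > 4.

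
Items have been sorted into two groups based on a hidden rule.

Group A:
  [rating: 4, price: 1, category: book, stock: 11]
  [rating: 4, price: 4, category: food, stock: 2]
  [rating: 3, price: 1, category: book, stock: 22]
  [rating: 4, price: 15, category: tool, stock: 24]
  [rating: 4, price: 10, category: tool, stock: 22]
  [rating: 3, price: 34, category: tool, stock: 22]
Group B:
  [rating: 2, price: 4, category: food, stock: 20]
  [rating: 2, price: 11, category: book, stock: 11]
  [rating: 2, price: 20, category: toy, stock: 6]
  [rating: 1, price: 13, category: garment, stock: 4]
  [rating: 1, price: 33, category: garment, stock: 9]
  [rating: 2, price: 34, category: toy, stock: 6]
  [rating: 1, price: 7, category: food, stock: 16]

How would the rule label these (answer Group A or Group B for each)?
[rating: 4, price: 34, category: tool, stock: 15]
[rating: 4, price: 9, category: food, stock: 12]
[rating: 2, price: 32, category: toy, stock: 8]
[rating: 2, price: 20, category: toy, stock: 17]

The simplest hypothesis consistent with all the labels is: rating ≥ 3.
[rating: 4, price: 34, category: tool, stock: 15]: rating = 4 — matches, so Group A. [rating: 4, price: 9, category: food, stock: 12]: rating = 4 — matches, so Group A. [rating: 2, price: 32, category: toy, stock: 8]: rating = 2 — doesn't qualify, so Group B. [rating: 2, price: 20, category: toy, stock: 17]: rating = 2 — doesn't qualify, so Group B.

Group A, Group A, Group B, Group B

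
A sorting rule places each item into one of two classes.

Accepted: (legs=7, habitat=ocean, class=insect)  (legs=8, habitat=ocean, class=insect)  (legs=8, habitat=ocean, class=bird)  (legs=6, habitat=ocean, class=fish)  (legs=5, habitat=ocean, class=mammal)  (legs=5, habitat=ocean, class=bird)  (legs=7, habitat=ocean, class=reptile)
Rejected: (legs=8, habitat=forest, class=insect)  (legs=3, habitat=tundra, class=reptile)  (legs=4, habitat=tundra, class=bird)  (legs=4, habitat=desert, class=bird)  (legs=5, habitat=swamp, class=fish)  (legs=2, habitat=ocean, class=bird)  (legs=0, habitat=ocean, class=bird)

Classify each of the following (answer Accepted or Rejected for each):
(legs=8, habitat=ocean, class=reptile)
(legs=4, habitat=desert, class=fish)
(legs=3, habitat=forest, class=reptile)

The classifier is using: habitat is ocean AND legs ≥ 3.

Accepted, Rejected, Rejected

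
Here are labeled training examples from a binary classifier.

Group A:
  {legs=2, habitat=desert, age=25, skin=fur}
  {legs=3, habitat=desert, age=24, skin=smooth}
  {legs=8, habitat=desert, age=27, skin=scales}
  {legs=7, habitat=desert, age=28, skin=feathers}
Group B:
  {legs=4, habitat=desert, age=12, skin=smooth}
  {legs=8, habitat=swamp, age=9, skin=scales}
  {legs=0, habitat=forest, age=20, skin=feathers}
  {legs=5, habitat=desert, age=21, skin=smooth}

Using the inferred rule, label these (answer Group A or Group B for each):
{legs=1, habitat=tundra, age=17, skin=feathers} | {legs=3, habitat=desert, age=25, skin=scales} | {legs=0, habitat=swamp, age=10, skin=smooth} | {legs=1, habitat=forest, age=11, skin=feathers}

Group B, Group A, Group B, Group B

The pattern is that an item is 'Group A' exactly when: age ≥ 24.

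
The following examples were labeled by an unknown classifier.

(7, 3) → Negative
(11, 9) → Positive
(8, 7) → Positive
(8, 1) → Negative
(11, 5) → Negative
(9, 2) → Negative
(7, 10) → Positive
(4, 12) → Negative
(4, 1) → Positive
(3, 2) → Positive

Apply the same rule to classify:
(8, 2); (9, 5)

Negative, Negative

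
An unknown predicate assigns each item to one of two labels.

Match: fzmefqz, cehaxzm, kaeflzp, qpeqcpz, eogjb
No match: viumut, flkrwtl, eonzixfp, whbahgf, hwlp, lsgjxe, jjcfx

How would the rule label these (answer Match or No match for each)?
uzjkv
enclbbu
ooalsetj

Rule: odd length AND contains 'e'. This holds for each 'Match' example and fails for each 'No match' one.
uzjkv: length 5, no 'e' — fails the rule, so No match.
enclbbu: length 7, has 'e' — meets the rule, so Match.
ooalsetj: length 8, has 'e' — fails the rule, so No match.

No match, Match, No match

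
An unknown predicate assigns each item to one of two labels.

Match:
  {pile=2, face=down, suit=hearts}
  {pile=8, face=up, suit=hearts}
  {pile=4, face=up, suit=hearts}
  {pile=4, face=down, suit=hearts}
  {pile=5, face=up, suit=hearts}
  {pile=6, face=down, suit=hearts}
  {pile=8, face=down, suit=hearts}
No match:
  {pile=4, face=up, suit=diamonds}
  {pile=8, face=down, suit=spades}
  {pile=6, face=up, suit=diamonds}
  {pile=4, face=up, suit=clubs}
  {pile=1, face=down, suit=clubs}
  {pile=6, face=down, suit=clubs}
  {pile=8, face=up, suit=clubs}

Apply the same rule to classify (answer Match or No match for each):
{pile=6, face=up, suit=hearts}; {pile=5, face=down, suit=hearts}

All 'Match' examples share one property — suit is hearts — and every 'No match' example lacks it.

Match, Match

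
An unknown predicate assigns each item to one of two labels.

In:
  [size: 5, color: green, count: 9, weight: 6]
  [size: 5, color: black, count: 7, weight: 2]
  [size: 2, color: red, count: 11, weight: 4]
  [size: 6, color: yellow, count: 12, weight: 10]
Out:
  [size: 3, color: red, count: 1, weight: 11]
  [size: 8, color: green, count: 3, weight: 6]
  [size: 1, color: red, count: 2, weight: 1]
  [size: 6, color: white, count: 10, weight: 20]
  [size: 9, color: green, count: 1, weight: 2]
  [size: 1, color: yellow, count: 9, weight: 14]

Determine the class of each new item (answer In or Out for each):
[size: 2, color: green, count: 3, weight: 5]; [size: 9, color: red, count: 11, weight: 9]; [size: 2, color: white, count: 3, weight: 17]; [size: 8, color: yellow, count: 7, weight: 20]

Every 'In' example satisfies: count ≥ 7 AND weight ≤ 10. None of the 'Out' examples do.
[size: 2, color: green, count: 3, weight: 5]: count = 3, weight = 5 — doesn't qualify, so Out.
[size: 9, color: red, count: 11, weight: 9]: count = 11, weight = 9 — matches, so In.
[size: 2, color: white, count: 3, weight: 17]: count = 3, weight = 17 — doesn't qualify, so Out.
[size: 8, color: yellow, count: 7, weight: 20]: count = 7, weight = 20 — doesn't qualify, so Out.

Out, In, Out, Out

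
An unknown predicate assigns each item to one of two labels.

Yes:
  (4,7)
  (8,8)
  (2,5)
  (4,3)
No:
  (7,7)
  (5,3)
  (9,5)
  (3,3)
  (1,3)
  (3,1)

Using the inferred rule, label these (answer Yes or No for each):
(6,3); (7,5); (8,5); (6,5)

The common property of the 'Yes' items is: first is even. No 'No' item has it.

Yes, No, Yes, Yes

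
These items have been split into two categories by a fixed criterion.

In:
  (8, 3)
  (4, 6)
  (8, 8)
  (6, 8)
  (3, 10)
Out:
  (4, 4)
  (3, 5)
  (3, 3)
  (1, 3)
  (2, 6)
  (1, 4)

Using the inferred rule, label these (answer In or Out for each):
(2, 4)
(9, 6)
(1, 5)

Out, In, Out

Every 'In' example satisfies: sum ≥ 10. None of the 'Out' examples do.
(2, 4): 2+4 = 6, doesn't qualify → Out. (9, 6): 9+6 = 15, passes → In. (1, 5): 1+5 = 6, doesn't qualify → Out.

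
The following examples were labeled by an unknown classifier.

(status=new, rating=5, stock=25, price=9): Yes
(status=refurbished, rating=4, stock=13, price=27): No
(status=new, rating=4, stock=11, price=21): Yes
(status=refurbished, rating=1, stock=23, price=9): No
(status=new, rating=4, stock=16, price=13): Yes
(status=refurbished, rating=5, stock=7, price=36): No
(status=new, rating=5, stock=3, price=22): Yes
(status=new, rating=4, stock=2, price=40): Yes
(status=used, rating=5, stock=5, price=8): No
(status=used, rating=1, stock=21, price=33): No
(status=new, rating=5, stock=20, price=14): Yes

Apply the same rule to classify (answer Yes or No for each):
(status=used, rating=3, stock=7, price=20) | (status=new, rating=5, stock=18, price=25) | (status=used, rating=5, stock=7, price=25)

The pattern is that an item is 'Yes' exactly when: status is new.
(status=used, rating=3, stock=7, price=20) → status is used → No. (status=new, rating=5, stock=18, price=25) → status is new → Yes. (status=used, rating=5, stock=7, price=25) → status is used → No.

No, Yes, No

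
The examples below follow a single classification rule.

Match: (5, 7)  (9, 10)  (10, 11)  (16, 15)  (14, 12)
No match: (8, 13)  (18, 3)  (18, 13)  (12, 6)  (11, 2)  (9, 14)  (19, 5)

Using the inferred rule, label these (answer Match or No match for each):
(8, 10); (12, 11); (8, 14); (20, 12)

Match, Match, No match, No match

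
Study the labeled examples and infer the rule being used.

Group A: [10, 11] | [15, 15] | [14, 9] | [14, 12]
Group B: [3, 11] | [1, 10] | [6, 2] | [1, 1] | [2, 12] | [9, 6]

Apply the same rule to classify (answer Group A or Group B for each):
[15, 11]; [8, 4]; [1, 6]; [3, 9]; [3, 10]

Group A, Group B, Group B, Group B, Group B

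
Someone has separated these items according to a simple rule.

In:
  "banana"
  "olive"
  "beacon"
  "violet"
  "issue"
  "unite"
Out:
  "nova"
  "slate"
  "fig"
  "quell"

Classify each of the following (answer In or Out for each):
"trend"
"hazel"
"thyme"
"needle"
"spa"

A rule that fits every label: has ≥ 3 vowels — true of each 'In' example, false of each 'Out' one.
"trend": 1 vowel — does not pass, so Out. "hazel": 2 vowels — does not pass, so Out. "thyme": 1 vowel — does not pass, so Out. "needle": 3 vowels — satisfies this, so In. "spa": 1 vowel — does not pass, so Out.

Out, Out, Out, In, Out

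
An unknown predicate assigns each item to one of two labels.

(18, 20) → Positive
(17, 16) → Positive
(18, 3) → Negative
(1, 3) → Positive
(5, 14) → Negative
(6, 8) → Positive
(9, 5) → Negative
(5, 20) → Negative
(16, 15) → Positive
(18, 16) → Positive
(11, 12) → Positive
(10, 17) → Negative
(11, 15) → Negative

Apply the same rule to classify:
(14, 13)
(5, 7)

Positive, Positive

The pattern is that an item is 'Positive' exactly when: |first − second| ≤ 2.
(14, 13) — |14−13| = 1, hence Positive.
(5, 7) — |5−7| = 2, hence Positive.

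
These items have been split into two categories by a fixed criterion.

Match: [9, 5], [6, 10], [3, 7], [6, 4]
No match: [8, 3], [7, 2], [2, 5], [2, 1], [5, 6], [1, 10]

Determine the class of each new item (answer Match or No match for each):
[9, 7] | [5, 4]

The simplest hypothesis consistent with all the labels is: sum is even.

Match, No match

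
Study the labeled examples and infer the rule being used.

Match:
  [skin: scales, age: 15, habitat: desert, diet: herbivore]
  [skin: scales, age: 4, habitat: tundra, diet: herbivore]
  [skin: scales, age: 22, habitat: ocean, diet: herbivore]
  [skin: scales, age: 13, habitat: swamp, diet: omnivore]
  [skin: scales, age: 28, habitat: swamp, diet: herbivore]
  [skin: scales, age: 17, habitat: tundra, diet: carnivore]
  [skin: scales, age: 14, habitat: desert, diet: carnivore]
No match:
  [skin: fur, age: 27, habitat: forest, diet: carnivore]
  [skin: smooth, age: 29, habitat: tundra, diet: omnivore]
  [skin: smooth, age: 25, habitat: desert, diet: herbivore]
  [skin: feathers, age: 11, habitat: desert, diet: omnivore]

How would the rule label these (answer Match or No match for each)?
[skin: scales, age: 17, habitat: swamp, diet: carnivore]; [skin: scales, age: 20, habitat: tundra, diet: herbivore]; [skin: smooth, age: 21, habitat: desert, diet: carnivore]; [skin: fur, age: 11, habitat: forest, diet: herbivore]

Match, Match, No match, No match

One predicate separates the groups cleanly: skin is scales.
[skin: scales, age: 17, habitat: swamp, diet: carnivore]: Match (skin is scales).
[skin: scales, age: 20, habitat: tundra, diet: herbivore]: Match (skin is scales).
[skin: smooth, age: 21, habitat: desert, diet: carnivore]: No match (skin is smooth).
[skin: fur, age: 11, habitat: forest, diet: herbivore]: No match (skin is fur).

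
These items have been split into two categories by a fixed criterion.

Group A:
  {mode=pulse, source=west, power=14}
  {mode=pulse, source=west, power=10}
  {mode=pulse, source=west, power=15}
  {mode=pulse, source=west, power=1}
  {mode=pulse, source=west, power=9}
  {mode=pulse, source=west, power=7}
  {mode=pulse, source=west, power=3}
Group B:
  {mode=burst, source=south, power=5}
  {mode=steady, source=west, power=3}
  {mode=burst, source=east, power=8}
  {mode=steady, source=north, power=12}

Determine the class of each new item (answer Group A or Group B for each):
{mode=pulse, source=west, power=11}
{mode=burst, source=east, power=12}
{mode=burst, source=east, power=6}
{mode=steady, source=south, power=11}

The distinguishing property — mode is pulse — holds for all the 'Group A' cases and none of the 'Group B' cases.

Group A, Group B, Group B, Group B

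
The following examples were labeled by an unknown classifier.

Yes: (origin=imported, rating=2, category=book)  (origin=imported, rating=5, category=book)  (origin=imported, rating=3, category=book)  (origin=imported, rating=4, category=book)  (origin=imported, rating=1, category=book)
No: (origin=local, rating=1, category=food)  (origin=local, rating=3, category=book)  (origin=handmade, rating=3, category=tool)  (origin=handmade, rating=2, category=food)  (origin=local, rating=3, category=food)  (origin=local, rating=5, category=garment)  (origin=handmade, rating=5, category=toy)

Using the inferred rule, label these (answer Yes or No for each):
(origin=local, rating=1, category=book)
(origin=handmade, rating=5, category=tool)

A rule that fits every label: origin is imported — true of each 'Yes' example, false of each 'No' one.

No, No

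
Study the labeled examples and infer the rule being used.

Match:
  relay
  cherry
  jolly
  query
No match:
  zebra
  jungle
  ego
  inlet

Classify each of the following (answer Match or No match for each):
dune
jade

No match, No match

The classifier is using: contains 'y'.
No match: dune, since no 'y'. No match: jade, since no 'y'.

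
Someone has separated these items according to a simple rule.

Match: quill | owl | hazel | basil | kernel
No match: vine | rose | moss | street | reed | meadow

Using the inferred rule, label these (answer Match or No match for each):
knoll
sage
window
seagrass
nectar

The simplest hypothesis consistent with all the labels is: contains 'l'.
knoll: has 'l', passes → Match. sage: no 'l', doesn't match → No match. window: no 'l', doesn't match → No match. seagrass: no 'l', doesn't match → No match. nectar: no 'l', doesn't match → No match.

Match, No match, No match, No match, No match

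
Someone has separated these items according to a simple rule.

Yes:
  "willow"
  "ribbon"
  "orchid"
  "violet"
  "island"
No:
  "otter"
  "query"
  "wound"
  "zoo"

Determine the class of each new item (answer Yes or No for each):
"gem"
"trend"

Every 'Yes' example satisfies: even length. None of the 'No' examples do.

No, No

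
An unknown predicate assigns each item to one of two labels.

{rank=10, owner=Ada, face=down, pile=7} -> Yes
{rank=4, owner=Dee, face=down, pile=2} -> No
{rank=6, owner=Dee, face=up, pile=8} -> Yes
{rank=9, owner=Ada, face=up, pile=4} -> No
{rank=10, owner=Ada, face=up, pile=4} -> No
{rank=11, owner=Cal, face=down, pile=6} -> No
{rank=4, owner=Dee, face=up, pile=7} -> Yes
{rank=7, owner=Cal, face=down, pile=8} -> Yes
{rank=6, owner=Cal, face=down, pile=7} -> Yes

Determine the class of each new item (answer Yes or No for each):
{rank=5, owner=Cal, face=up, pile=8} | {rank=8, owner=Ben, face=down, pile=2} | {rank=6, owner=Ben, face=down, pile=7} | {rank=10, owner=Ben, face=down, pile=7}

Yes, No, Yes, Yes

A rule that fits every label: pile ≥ 7 — true of each 'Yes' example, false of each 'No' one.
{rank=5, owner=Cal, face=up, pile=8} — pile = 8, hence Yes.
{rank=8, owner=Ben, face=down, pile=2} — pile = 2, hence No.
{rank=6, owner=Ben, face=down, pile=7} — pile = 7, hence Yes.
{rank=10, owner=Ben, face=down, pile=7} — pile = 7, hence Yes.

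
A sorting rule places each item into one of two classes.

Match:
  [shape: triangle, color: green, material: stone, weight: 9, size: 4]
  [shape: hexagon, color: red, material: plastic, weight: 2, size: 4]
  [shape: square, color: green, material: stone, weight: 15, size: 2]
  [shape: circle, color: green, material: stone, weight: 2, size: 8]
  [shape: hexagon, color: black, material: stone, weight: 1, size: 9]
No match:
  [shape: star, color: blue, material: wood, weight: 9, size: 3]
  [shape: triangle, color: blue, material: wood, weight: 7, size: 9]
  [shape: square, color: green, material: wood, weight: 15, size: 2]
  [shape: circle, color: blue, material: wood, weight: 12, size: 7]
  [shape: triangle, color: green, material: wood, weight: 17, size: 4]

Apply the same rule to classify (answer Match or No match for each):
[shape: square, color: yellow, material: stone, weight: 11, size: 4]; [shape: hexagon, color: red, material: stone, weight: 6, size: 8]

Match, Match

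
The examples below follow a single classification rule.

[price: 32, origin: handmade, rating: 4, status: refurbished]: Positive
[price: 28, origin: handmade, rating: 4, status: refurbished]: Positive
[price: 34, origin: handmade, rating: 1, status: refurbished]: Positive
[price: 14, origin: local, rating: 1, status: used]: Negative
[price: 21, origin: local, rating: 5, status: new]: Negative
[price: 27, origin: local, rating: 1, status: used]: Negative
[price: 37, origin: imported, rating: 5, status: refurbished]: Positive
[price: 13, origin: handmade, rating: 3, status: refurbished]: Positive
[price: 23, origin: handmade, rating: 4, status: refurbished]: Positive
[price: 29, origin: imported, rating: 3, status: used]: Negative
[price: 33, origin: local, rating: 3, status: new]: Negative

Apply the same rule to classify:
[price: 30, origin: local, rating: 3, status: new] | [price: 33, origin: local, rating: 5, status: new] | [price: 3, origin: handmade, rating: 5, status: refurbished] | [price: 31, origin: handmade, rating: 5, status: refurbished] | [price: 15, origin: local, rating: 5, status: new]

Negative, Negative, Positive, Positive, Negative

The rule appears to be: status is refurbished.
[price: 30, origin: local, rating: 3, status: new] → status is new → Negative. [price: 33, origin: local, rating: 5, status: new] → status is new → Negative. [price: 3, origin: handmade, rating: 5, status: refurbished] → status is refurbished → Positive. [price: 31, origin: handmade, rating: 5, status: refurbished] → status is refurbished → Positive. [price: 15, origin: local, rating: 5, status: new] → status is new → Negative.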